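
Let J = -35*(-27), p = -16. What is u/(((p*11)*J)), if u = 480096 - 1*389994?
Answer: -15017/27720 ≈ -0.54174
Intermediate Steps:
u = 90102 (u = 480096 - 389994 = 90102)
J = 945
u/(((p*11)*J)) = 90102/((-16*11*945)) = 90102/((-176*945)) = 90102/(-166320) = 90102*(-1/166320) = -15017/27720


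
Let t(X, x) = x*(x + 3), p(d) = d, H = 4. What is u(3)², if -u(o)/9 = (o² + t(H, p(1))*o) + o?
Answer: 46656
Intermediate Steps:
t(X, x) = x*(3 + x)
u(o) = -45*o - 9*o² (u(o) = -9*((o² + (1*(3 + 1))*o) + o) = -9*((o² + (1*4)*o) + o) = -9*((o² + 4*o) + o) = -9*(o² + 5*o) = -45*o - 9*o²)
u(3)² = (-9*3*(5 + 3))² = (-9*3*8)² = (-216)² = 46656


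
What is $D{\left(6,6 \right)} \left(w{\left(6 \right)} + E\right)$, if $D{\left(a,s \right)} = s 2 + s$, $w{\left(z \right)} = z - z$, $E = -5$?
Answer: $-90$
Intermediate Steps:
$w{\left(z \right)} = 0$
$D{\left(a,s \right)} = 3 s$ ($D{\left(a,s \right)} = 2 s + s = 3 s$)
$D{\left(6,6 \right)} \left(w{\left(6 \right)} + E\right) = 3 \cdot 6 \left(0 - 5\right) = 18 \left(-5\right) = -90$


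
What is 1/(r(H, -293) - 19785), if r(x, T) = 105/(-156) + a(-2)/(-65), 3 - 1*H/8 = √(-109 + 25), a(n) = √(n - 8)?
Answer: -267502300/5292713055157 + 208*I*√10/5292713055157 ≈ -5.0542e-5 + 1.2428e-10*I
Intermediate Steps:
a(n) = √(-8 + n)
H = 24 - 16*I*√21 (H = 24 - 8*√(-109 + 25) = 24 - 16*I*√21 ≈ 24.0 - 73.321*I)
r(x, T) = -35/52 - I*√10/65 (r(x, T) = 105/(-156) + √(-8 - 2)/(-65) = 105*(-1/156) + √(-10)*(-1/65) = -35/52 + (I*√10)*(-1/65) = -35/52 - I*√10/65)
1/(r(H, -293) - 19785) = 1/((-35/52 - I*√10/65) - 19785) = 1/(-1028855/52 - I*√10/65)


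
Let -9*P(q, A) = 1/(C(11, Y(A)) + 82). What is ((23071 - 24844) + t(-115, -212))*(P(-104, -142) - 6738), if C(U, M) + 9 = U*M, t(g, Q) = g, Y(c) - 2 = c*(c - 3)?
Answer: 25942191574048/2039265 ≈ 1.2721e+7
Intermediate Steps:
Y(c) = 2 + c*(-3 + c) (Y(c) = 2 + c*(c - 3) = 2 + c*(-3 + c))
C(U, M) = -9 + M*U (C(U, M) = -9 + U*M = -9 + M*U)
P(q, A) = -1/(9*(95 - 33*A + 11*A²)) (P(q, A) = -1/(9*((-9 + (2 + A² - 3*A)*11) + 82)) = -1/(9*((-9 + (22 - 33*A + 11*A²)) + 82)) = -1/(9*((13 - 33*A + 11*A²) + 82)) = -1/(9*(95 - 33*A + 11*A²)))
((23071 - 24844) + t(-115, -212))*(P(-104, -142) - 6738) = ((23071 - 24844) - 115)*(-1/(855 - 297*(-142) + 99*(-142)²) - 6738) = (-1773 - 115)*(-1/(855 + 42174 + 99*20164) - 6738) = -1888*(-1/(855 + 42174 + 1996236) - 6738) = -1888*(-1/2039265 - 6738) = -1888*(-13740567571/2039265) = 25942191574048/2039265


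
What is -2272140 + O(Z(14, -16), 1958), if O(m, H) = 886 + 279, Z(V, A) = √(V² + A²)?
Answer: -2270975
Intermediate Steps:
Z(V, A) = √(A² + V²)
O(m, H) = 1165
-2272140 + O(Z(14, -16), 1958) = -2272140 + 1165 = -2270975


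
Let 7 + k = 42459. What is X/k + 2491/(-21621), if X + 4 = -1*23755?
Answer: -619441271/917854692 ≈ -0.67488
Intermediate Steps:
k = 42452 (k = -7 + 42459 = 42452)
X = -23759 (X = -4 - 1*23755 = -4 - 23755 = -23759)
X/k + 2491/(-21621) = -23759/42452 + 2491/(-21621) = -23759*1/42452 + 2491*(-1/21621) = -23759/42452 - 2491/21621 = -619441271/917854692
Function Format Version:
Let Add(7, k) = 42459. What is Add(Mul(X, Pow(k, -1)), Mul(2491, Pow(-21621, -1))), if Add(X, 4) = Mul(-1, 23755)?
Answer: Rational(-619441271, 917854692) ≈ -0.67488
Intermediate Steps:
k = 42452 (k = Add(-7, 42459) = 42452)
X = -23759 (X = Add(-4, Mul(-1, 23755)) = Add(-4, -23755) = -23759)
Add(Mul(X, Pow(k, -1)), Mul(2491, Pow(-21621, -1))) = Add(Mul(-23759, Pow(42452, -1)), Mul(2491, Pow(-21621, -1))) = Add(Mul(-23759, Rational(1, 42452)), Mul(2491, Rational(-1, 21621))) = Add(Rational(-23759, 42452), Rational(-2491, 21621)) = Rational(-619441271, 917854692)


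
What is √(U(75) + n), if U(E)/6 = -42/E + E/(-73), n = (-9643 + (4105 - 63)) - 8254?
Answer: I*√1847101261/365 ≈ 117.75*I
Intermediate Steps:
n = -13855 (n = (-9643 + 4042) - 8254 = -5601 - 8254 = -13855)
U(E) = -252/E - 6*E/73 (U(E) = 6*(-42/E + E/(-73)) = 6*(-42/E + E*(-1/73)) = 6*(-42/E - E/73) = -252/E - 6*E/73)
√(U(75) + n) = √((-252/75 - 6/73*75) - 13855) = √((-252*1/75 - 450/73) - 13855) = √((-84/25 - 450/73) - 13855) = √(-17382/1825 - 13855) = √(-25302757/1825) = I*√1847101261/365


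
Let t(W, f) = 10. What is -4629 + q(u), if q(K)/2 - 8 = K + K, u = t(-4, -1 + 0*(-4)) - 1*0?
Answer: -4573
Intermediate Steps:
u = 10 (u = 10 - 1*0 = 10 + 0 = 10)
q(K) = 16 + 4*K (q(K) = 16 + 2*(K + K) = 16 + 2*(2*K) = 16 + 4*K)
-4629 + q(u) = -4629 + (16 + 4*10) = -4629 + (16 + 40) = -4629 + 56 = -4573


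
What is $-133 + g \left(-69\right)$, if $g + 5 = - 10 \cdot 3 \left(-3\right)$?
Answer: $-5998$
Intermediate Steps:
$g = 85$ ($g = -5 - 10 \cdot 3 \left(-3\right) = -5 - -90 = -5 + 90 = 85$)
$-133 + g \left(-69\right) = -133 + 85 \left(-69\right) = -133 - 5865 = -5998$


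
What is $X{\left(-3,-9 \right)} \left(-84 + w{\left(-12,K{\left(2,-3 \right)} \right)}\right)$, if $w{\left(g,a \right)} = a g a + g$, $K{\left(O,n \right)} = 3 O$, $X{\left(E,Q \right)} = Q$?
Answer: $4752$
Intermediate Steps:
$w{\left(g,a \right)} = g + g a^{2}$ ($w{\left(g,a \right)} = g a^{2} + g = g + g a^{2}$)
$X{\left(-3,-9 \right)} \left(-84 + w{\left(-12,K{\left(2,-3 \right)} \right)}\right) = - 9 \left(-84 - 12 \left(1 + \left(3 \cdot 2\right)^{2}\right)\right) = - 9 \left(-84 - 12 \left(1 + 6^{2}\right)\right) = - 9 \left(-84 - 12 \left(1 + 36\right)\right) = - 9 \left(-84 - 444\right) = \left(-9\right) \left(-528\right) = 4752$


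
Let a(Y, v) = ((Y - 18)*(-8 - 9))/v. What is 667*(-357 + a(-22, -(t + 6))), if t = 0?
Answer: -941137/3 ≈ -3.1371e+5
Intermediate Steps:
a(Y, v) = (306 - 17*Y)/v (a(Y, v) = ((-18 + Y)*(-17))/v = (306 - 17*Y)/v)
667*(-357 + a(-22, -(t + 6))) = 667*(-357 + 17*(18 - 1*(-22))/((-(0 + 6)))) = 667*(-357 + 17*(18 + 22)/((-1*6))) = 667*(-357 + 17*40/(-6)) = 667*(-357 + 17*(-⅙)*40) = 667*(-357 - 340/3) = 667*(-1411/3) = -941137/3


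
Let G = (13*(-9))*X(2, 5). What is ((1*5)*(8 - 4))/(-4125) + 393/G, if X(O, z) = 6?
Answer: -36337/64350 ≈ -0.56468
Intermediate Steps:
G = -702 (G = (13*(-9))*6 = -117*6 = -702)
((1*5)*(8 - 4))/(-4125) + 393/G = ((1*5)*(8 - 4))/(-4125) + 393/(-702) = (5*4)*(-1/4125) + 393*(-1/702) = 20*(-1/4125) - 131/234 = -4/825 - 131/234 = -36337/64350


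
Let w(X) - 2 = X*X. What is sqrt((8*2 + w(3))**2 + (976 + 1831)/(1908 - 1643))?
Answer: 2*sqrt(12984470)/265 ≈ 27.195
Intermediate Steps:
w(X) = 2 + X**2 (w(X) = 2 + X*X = 2 + X**2)
sqrt((8*2 + w(3))**2 + (976 + 1831)/(1908 - 1643)) = sqrt((8*2 + (2 + 3**2))**2 + (976 + 1831)/(1908 - 1643)) = sqrt((16 + (2 + 9))**2 + 2807/265) = sqrt((16 + 11)**2 + 2807*(1/265)) = sqrt(27**2 + 2807/265) = sqrt(729 + 2807/265) = sqrt(195992/265) = 2*sqrt(12984470)/265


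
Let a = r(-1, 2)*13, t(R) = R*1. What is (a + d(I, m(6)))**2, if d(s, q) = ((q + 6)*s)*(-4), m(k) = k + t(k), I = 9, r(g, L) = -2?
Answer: 454276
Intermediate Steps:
t(R) = R
m(k) = 2*k (m(k) = k + k = 2*k)
d(s, q) = -4*s*(6 + q) (d(s, q) = ((6 + q)*s)*(-4) = (s*(6 + q))*(-4) = -4*s*(6 + q))
a = -26 (a = -2*13 = -26)
(a + d(I, m(6)))**2 = (-26 - 4*9*(6 + 2*6))**2 = (-26 - 4*9*(6 + 12))**2 = (-26 - 4*9*18)**2 = (-26 - 648)**2 = (-674)**2 = 454276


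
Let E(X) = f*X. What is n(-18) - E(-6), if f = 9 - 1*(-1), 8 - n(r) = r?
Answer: 86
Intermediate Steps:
n(r) = 8 - r
f = 10 (f = 9 + 1 = 10)
E(X) = 10*X
n(-18) - E(-6) = (8 - 1*(-18)) - 10*(-6) = (8 + 18) - 1*(-60) = 26 + 60 = 86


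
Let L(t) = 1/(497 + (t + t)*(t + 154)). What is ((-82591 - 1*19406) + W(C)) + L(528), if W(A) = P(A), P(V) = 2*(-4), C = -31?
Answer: -73513881444/720689 ≈ -1.0201e+5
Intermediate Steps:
L(t) = 1/(497 + 2*t*(154 + t)) (L(t) = 1/(497 + (2*t)*(154 + t)) = 1/(497 + 2*t*(154 + t)))
P(V) = -8
W(A) = -8
((-82591 - 1*19406) + W(C)) + L(528) = ((-82591 - 1*19406) - 8) + 1/(497 + 2*528² + 308*528) = ((-82591 - 19406) - 8) + 1/(497 + 2*278784 + 162624) = (-101997 - 8) + 1/(497 + 557568 + 162624) = -102005 + 1/720689 = -73513881444/720689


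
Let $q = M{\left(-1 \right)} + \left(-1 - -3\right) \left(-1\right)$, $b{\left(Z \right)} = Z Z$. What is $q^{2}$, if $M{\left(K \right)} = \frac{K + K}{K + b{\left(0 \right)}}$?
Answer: $0$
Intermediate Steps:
$b{\left(Z \right)} = Z^{2}$
$M{\left(K \right)} = 2$ ($M{\left(K \right)} = \frac{K + K}{K + 0^{2}} = \frac{2 K}{K + 0} = \frac{2 K}{K} = 2$)
$q = 0$ ($q = 2 + \left(-1 - -3\right) \left(-1\right) = 2 + \left(-1 + 3\right) \left(-1\right) = 2 + 2 \left(-1\right) = 2 - 2 = 0$)
$q^{2} = 0^{2} = 0$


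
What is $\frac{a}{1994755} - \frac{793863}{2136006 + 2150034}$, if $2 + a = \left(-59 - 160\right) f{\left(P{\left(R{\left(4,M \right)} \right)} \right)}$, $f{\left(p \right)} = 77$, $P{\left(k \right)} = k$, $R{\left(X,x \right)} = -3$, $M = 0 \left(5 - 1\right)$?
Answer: $- \frac{110389750211}{569973314680} \approx -0.19368$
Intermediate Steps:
$M = 0$ ($M = 0 \cdot 4 = 0$)
$a = -16865$ ($a = -2 + \left(-59 - 160\right) 77 = -2 - 16863 = -16865$)
$\frac{a}{1994755} - \frac{793863}{2136006 + 2150034} = - \frac{16865}{1994755} - \frac{793863}{2136006 + 2150034} = \left(-16865\right) \frac{1}{1994755} - \frac{793863}{4286040} = - \frac{3373}{398951} - \frac{264621}{1428680} = - \frac{110389750211}{569973314680}$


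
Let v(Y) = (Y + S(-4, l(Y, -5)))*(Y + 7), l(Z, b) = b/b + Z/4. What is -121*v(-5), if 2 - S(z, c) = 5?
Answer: 1936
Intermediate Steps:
l(Z, b) = 1 + Z/4 (l(Z, b) = 1 + Z*(1/4) = 1 + Z/4)
S(z, c) = -3 (S(z, c) = 2 - 1*5 = 2 - 5 = -3)
v(Y) = (-3 + Y)*(7 + Y) (v(Y) = (Y - 3)*(Y + 7) = (-3 + Y)*(7 + Y))
-121*v(-5) = -121*(-21 + (-5)**2 + 4*(-5)) = -121*(-21 + 25 - 20) = -121*(-16) = 1936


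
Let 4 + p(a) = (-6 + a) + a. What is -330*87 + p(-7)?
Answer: -28734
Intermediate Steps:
p(a) = -10 + 2*a (p(a) = -4 + ((-6 + a) + a) = -4 + (-6 + 2*a) = -10 + 2*a)
-330*87 + p(-7) = -330*87 + (-10 + 2*(-7)) = -28710 + (-10 - 14) = -28710 - 24 = -28734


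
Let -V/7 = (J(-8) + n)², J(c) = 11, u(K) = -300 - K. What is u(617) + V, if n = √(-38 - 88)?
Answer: -882 - 462*I*√14 ≈ -882.0 - 1728.6*I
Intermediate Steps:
n = 3*I*√14 (n = √(-126) = 3*I*√14 ≈ 11.225*I)
V = -7*(11 + 3*I*√14)² ≈ 35.0 - 1728.6*I
u(617) + V = (-300 - 1*617) + (35 - 462*I*√14) = (-300 - 617) + (35 - 462*I*√14) = -917 + (35 - 462*I*√14) = -882 - 462*I*√14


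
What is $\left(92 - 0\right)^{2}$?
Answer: $8464$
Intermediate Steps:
$\left(92 - 0\right)^{2} = \left(92 + \left(2 - 2\right)\right)^{2} = \left(92 + 0\right)^{2} = 92^{2} = 8464$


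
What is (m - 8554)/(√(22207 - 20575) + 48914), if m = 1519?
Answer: -172054995/1196288882 + 7035*√102/598144441 ≈ -0.14371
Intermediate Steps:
(m - 8554)/(√(22207 - 20575) + 48914) = (1519 - 8554)/(√(22207 - 20575) + 48914) = -7035/(√1632 + 48914) = -7035/(4*√102 + 48914) = -7035/(48914 + 4*√102)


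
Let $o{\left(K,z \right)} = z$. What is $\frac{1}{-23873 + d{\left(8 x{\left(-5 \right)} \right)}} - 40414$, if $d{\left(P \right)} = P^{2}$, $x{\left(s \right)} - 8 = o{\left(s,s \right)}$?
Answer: $- \frac{941524959}{23297} \approx -40414.0$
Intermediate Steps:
$x{\left(s \right)} = 8 + s$
$\frac{1}{-23873 + d{\left(8 x{\left(-5 \right)} \right)}} - 40414 = \frac{1}{-23873 + \left(8 \left(8 - 5\right)\right)^{2}} - 40414 = \frac{1}{-23873 + \left(8 \cdot 3\right)^{2}} - 40414 = \frac{1}{-23873 + 24^{2}} - 40414 = \frac{1}{-23873 + 576} - 40414 = \frac{1}{-23297} - 40414 = - \frac{1}{23297} - 40414 = - \frac{941524959}{23297}$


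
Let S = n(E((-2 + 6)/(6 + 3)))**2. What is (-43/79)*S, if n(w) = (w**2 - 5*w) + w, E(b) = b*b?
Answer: -1044262912/3400690959 ≈ -0.30707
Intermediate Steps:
E(b) = b**2
n(w) = w**2 - 4*w
S = 24285184/43046721 (S = (((-2 + 6)/(6 + 3))**2*(-4 + ((-2 + 6)/(6 + 3))**2))**2 = ((4/9)**2*(-4 + (4/9)**2))**2 = (16*(-4 + 16/81)/81)**2 = ((16/81)*(-308/81))**2 = (-4928/6561)**2 = 24285184/43046721 ≈ 0.56416)
(-43/79)*S = (-43/79)*(24285184/43046721) = ((1/79)*(-43))*(24285184/43046721) = -43/79*24285184/43046721 = -1044262912/3400690959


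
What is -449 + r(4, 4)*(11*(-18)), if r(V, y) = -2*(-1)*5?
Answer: -2429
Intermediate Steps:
r(V, y) = 10 (r(V, y) = 2*5 = 10)
-449 + r(4, 4)*(11*(-18)) = -449 + 10*(11*(-18)) = -449 + 10*(-198) = -449 - 1980 = -2429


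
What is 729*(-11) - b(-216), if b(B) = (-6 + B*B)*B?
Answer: 10068381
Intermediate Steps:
b(B) = B*(-6 + B²) (b(B) = (-6 + B²)*B = B*(-6 + B²))
729*(-11) - b(-216) = 729*(-11) - (-216)*(-6 + (-216)²) = -8019 - (-216)*(-6 + 46656) = -8019 - (-216)*46650 = -8019 - 1*(-10076400) = -8019 + 10076400 = 10068381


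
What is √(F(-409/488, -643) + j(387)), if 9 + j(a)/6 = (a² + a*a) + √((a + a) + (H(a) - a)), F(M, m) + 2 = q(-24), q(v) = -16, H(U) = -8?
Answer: √(1797156 + 6*√379) ≈ 1340.6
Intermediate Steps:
F(M, m) = -18 (F(M, m) = -2 - 16 = -18)
j(a) = -54 + 6*√(-8 + a) + 12*a² (j(a) = -54 + 6*((a² + a*a) + √((a + a) + (-8 - a))) = -54 + 6*((a² + a²) + √(2*a + (-8 - a))) = -54 + 6*(2*a² + √(-8 + a)) = -54 + 6*(√(-8 + a) + 2*a²) = -54 + (6*√(-8 + a) + 12*a²) = -54 + 6*√(-8 + a) + 12*a²)
√(F(-409/488, -643) + j(387)) = √(-18 + (-54 + 6*√(-8 + 387) + 12*387²)) = √(-18 + (-54 + 6*√379 + 12*149769)) = √(-18 + (-54 + 6*√379 + 1797228)) = √(-18 + (1797174 + 6*√379)) = √(1797156 + 6*√379)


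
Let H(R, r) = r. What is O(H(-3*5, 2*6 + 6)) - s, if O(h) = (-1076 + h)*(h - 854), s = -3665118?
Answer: 4549606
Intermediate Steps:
O(h) = (-1076 + h)*(-854 + h)
O(H(-3*5, 2*6 + 6)) - s = (918904 + (2*6 + 6)**2 - 1930*(2*6 + 6)) - 1*(-3665118) = (918904 + (12 + 6)**2 - 1930*(12 + 6)) + 3665118 = (918904 + 18**2 - 1930*18) + 3665118 = (918904 + 324 - 34740) + 3665118 = 884488 + 3665118 = 4549606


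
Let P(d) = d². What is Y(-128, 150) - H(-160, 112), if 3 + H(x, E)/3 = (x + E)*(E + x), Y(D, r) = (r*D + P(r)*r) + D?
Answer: 3348769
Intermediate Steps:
Y(D, r) = D + r³ + D*r (Y(D, r) = (r*D + r²*r) + D = (D*r + r³) + D = (r³ + D*r) + D = D + r³ + D*r)
H(x, E) = -9 + 3*(E + x)² (H(x, E) = -9 + 3*((x + E)*(E + x)) = -9 + 3*((E + x)*(E + x)) = -9 + 3*(E + x)²)
Y(-128, 150) - H(-160, 112) = (-128 + 150³ - 128*150) - (-9 + 3*(112 - 160)²) = (-128 + 3375000 - 19200) - (-9 + 3*(-48)²) = 3355672 - (-9 + 3*2304) = 3355672 - (-9 + 6912) = 3355672 - 1*6903 = 3355672 - 6903 = 3348769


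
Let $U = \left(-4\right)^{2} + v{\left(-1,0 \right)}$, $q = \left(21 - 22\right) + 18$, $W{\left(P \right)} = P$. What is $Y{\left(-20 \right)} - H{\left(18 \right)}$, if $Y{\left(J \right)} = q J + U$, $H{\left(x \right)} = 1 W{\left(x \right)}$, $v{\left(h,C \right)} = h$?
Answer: $-343$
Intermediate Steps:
$H{\left(x \right)} = x$ ($H{\left(x \right)} = 1 x = x$)
$q = 17$ ($q = -1 + 18 = 17$)
$U = 15$ ($U = \left(-4\right)^{2} - 1 = 16 - 1 = 15$)
$Y{\left(J \right)} = 15 + 17 J$ ($Y{\left(J \right)} = 17 J + 15 = 15 + 17 J$)
$Y{\left(-20 \right)} - H{\left(18 \right)} = \left(15 + 17 \left(-20\right)\right) - 18 = \left(15 - 340\right) - 18 = -325 - 18 = -343$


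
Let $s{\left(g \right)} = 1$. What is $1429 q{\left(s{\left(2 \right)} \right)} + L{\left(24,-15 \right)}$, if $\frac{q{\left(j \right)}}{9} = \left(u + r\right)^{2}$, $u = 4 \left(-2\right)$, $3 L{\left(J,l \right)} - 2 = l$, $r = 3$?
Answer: $\frac{964562}{3} \approx 3.2152 \cdot 10^{5}$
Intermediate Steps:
$L{\left(J,l \right)} = \frac{2}{3} + \frac{l}{3}$
$u = -8$
$q{\left(j \right)} = 225$ ($q{\left(j \right)} = 9 \left(-8 + 3\right)^{2} = 9 \left(-5\right)^{2} = 9 \cdot 25 = 225$)
$1429 q{\left(s{\left(2 \right)} \right)} + L{\left(24,-15 \right)} = 1429 \cdot 225 + \left(\frac{2}{3} + \frac{1}{3} \left(-15\right)\right) = 321525 + \left(\frac{2}{3} - 5\right) = 321525 - \frac{13}{3} = \frac{964562}{3}$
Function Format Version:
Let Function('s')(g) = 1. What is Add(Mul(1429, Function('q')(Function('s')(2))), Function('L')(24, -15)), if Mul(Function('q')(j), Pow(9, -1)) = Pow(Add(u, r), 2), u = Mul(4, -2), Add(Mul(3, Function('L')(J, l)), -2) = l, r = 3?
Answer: Rational(964562, 3) ≈ 3.2152e+5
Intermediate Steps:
Function('L')(J, l) = Add(Rational(2, 3), Mul(Rational(1, 3), l))
u = -8
Function('q')(j) = 225 (Function('q')(j) = Mul(9, Pow(Add(-8, 3), 2)) = Mul(9, Pow(-5, 2)) = Mul(9, 25) = 225)
Add(Mul(1429, Function('q')(Function('s')(2))), Function('L')(24, -15)) = Add(Mul(1429, 225), Add(Rational(2, 3), Mul(Rational(1, 3), -15))) = Add(321525, Add(Rational(2, 3), -5)) = Add(321525, Rational(-13, 3)) = Rational(964562, 3)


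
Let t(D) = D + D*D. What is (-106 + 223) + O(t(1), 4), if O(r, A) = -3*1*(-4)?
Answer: 129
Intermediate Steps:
t(D) = D + D²
O(r, A) = 12 (O(r, A) = -3*(-4) = 12)
(-106 + 223) + O(t(1), 4) = (-106 + 223) + 12 = 117 + 12 = 129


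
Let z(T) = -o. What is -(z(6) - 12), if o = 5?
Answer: 17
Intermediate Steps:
z(T) = -5 (z(T) = -1*5 = -5)
-(z(6) - 12) = -(-5 - 12) = -1*(-17) = 17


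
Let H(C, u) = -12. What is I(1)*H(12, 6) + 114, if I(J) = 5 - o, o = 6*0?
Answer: 54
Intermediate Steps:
o = 0
I(J) = 5 (I(J) = 5 - 1*0 = 5 + 0 = 5)
I(1)*H(12, 6) + 114 = 5*(-12) + 114 = -60 + 114 = 54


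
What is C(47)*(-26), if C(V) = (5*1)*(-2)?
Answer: 260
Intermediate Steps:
C(V) = -10 (C(V) = 5*(-2) = -10)
C(47)*(-26) = -10*(-26) = 260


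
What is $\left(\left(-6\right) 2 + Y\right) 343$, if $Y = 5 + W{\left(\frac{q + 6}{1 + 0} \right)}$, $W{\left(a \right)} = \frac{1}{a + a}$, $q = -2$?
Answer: $- \frac{18865}{8} \approx -2358.1$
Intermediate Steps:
$W{\left(a \right)} = \frac{1}{2 a}$
$Y = \frac{41}{8}$ ($Y = 5 + \frac{1}{2 \frac{-2 + 6}{1 + 0}} = 5 + \frac{1}{2 \cdot \frac{4}{1}} = 5 + \frac{1}{2 \cdot 4 \cdot 1} = 5 + \frac{1}{2 \cdot 4} = 5 + \frac{1}{2} \cdot \frac{1}{4} = 5 + \frac{1}{8} = \frac{41}{8} \approx 5.125$)
$\left(\left(-6\right) 2 + Y\right) 343 = \left(\left(-6\right) 2 + \frac{41}{8}\right) 343 = \left(-12 + \frac{41}{8}\right) 343 = \left(- \frac{55}{8}\right) 343 = - \frac{18865}{8}$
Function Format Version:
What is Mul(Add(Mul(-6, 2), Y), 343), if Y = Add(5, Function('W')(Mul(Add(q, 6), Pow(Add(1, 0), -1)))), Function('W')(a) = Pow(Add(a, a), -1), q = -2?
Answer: Rational(-18865, 8) ≈ -2358.1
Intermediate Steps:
Function('W')(a) = Mul(Rational(1, 2), Pow(a, -1)) (Function('W')(a) = Pow(Mul(2, a), -1) = Mul(Rational(1, 2), Pow(a, -1)))
Y = Rational(41, 8) (Y = Add(5, Mul(Rational(1, 2), Pow(Mul(Add(-2, 6), Pow(Add(1, 0), -1)), -1))) = Add(5, Mul(Rational(1, 2), Pow(Mul(4, Pow(1, -1)), -1))) = Add(5, Mul(Rational(1, 2), Pow(Mul(4, 1), -1))) = Add(5, Mul(Rational(1, 2), Pow(4, -1))) = Add(5, Mul(Rational(1, 2), Rational(1, 4))) = Add(5, Rational(1, 8)) = Rational(41, 8) ≈ 5.1250)
Mul(Add(Mul(-6, 2), Y), 343) = Mul(Add(Mul(-6, 2), Rational(41, 8)), 343) = Mul(Add(-12, Rational(41, 8)), 343) = Mul(Rational(-55, 8), 343) = Rational(-18865, 8)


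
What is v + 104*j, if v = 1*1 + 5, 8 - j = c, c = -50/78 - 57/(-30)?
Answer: 10606/15 ≈ 707.07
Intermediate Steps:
c = 491/390 (c = -50*1/78 - 57*(-1/30) = -25/39 + 19/10 = 491/390 ≈ 1.2590)
j = 2629/390 (j = 8 - 1*491/390 = 8 - 491/390 = 2629/390 ≈ 6.7410)
v = 6 (v = 1 + 5 = 6)
v + 104*j = 6 + 104*(2629/390) = 6 + 10516/15 = 10606/15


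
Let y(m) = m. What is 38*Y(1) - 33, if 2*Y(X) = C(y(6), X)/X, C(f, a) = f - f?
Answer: -33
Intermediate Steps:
C(f, a) = 0
Y(X) = 0 (Y(X) = (0/X)/2 = (½)*0 = 0)
38*Y(1) - 33 = 38*0 - 33 = 0 - 33 = -33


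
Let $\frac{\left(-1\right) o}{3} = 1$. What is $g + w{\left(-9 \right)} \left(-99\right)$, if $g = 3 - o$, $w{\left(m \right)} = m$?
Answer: $897$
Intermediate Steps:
$o = -3$ ($o = \left(-3\right) 1 = -3$)
$g = 6$ ($g = 3 - -3 = 3 + 3 = 6$)
$g + w{\left(-9 \right)} \left(-99\right) = 6 - -891 = 6 + 891 = 897$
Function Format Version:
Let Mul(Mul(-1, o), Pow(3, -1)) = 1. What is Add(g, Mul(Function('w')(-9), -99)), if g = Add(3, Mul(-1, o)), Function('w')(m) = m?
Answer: 897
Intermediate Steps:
o = -3 (o = Mul(-3, 1) = -3)
g = 6 (g = Add(3, Mul(-1, -3)) = Add(3, 3) = 6)
Add(g, Mul(Function('w')(-9), -99)) = Add(6, Mul(-9, -99)) = Add(6, 891) = 897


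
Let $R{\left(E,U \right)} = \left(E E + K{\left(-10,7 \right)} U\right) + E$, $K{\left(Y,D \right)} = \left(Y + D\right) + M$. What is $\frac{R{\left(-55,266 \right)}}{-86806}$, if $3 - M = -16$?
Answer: $- \frac{3613}{43403} \approx -0.083243$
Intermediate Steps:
$M = 19$ ($M = 3 - -16 = 3 + 16 = 19$)
$K{\left(Y,D \right)} = 19 + D + Y$ ($K{\left(Y,D \right)} = \left(Y + D\right) + 19 = \left(D + Y\right) + 19 = 19 + D + Y$)
$R{\left(E,U \right)} = E + E^{2} + 16 U$ ($R{\left(E,U \right)} = \left(E E + \left(19 + 7 - 10\right) U\right) + E = \left(E^{2} + 16 U\right) + E = E + E^{2} + 16 U$)
$\frac{R{\left(-55,266 \right)}}{-86806} = \frac{-55 + \left(-55\right)^{2} + 16 \cdot 266}{-86806} = \left(-55 + 3025 + 4256\right) \left(- \frac{1}{86806}\right) = 7226 \left(- \frac{1}{86806}\right) = - \frac{3613}{43403}$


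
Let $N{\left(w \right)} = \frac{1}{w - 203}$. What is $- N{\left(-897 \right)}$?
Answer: $\frac{1}{1100} \approx 0.00090909$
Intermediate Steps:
$N{\left(w \right)} = \frac{1}{-203 + w}$
$- N{\left(-897 \right)} = - \frac{1}{-203 - 897} = - \frac{1}{-1100} = \left(-1\right) \left(- \frac{1}{1100}\right) = \frac{1}{1100}$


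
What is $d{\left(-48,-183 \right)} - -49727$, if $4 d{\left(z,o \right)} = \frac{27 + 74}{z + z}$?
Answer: $\frac{19095067}{384} \approx 49727.0$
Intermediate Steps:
$d{\left(z,o \right)} = \frac{101}{8 z}$ ($d{\left(z,o \right)} = \frac{\left(27 + 74\right) \frac{1}{z + z}}{4} = \frac{101 \frac{1}{2 z}}{4} = \frac{\frac{101}{2} \frac{1}{z}}{4} = \frac{101}{8 z}$)
$d{\left(-48,-183 \right)} - -49727 = \frac{101}{8 \left(-48\right)} - -49727 = \frac{101}{8} \left(- \frac{1}{48}\right) + 49727 = - \frac{101}{384} + 49727 = \frac{19095067}{384}$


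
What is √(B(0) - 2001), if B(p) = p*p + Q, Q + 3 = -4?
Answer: 2*I*√502 ≈ 44.811*I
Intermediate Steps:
Q = -7 (Q = -3 - 4 = -7)
B(p) = -7 + p² (B(p) = p*p - 7 = p² - 7 = -7 + p²)
√(B(0) - 2001) = √((-7 + 0²) - 2001) = √((-7 + 0) - 2001) = √(-7 - 2001) = √(-2008) = 2*I*√502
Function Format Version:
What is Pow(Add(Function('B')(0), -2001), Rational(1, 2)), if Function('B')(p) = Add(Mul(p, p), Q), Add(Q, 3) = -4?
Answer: Mul(2, I, Pow(502, Rational(1, 2))) ≈ Mul(44.811, I)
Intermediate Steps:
Q = -7 (Q = Add(-3, -4) = -7)
Function('B')(p) = Add(-7, Pow(p, 2)) (Function('B')(p) = Add(Mul(p, p), -7) = Add(Pow(p, 2), -7) = Add(-7, Pow(p, 2)))
Pow(Add(Function('B')(0), -2001), Rational(1, 2)) = Pow(Add(Add(-7, Pow(0, 2)), -2001), Rational(1, 2)) = Pow(Add(Add(-7, 0), -2001), Rational(1, 2)) = Pow(Add(-7, -2001), Rational(1, 2)) = Pow(-2008, Rational(1, 2)) = Mul(2, I, Pow(502, Rational(1, 2)))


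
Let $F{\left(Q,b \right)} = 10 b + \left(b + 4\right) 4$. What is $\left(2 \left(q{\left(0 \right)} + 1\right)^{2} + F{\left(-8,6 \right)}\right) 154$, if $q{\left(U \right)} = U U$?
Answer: $15708$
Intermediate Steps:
$q{\left(U \right)} = U^{2}$
$F{\left(Q,b \right)} = 16 + 14 b$ ($F{\left(Q,b \right)} = 10 b + \left(4 + b\right) 4 = 10 b + \left(16 + 4 b\right) = 16 + 14 b$)
$\left(2 \left(q{\left(0 \right)} + 1\right)^{2} + F{\left(-8,6 \right)}\right) 154 = \left(2 \left(0^{2} + 1\right)^{2} + \left(16 + 14 \cdot 6\right)\right) 154 = \left(2 \left(0 + 1\right)^{2} + \left(16 + 84\right)\right) 154 = \left(2 \cdot 1^{2} + 100\right) 154 = \left(2 \cdot 1 + 100\right) 154 = \left(2 + 100\right) 154 = 102 \cdot 154 = 15708$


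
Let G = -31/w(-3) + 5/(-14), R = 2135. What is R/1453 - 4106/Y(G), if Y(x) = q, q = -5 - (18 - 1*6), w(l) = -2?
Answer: 6002313/24701 ≈ 243.00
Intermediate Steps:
q = -17 (q = -5 - (18 - 6) = -5 - 1*12 = -5 - 12 = -17)
G = 106/7 (G = -31/(-2) + 5/(-14) = -31*(-1/2) + 5*(-1/14) = 31/2 - 5/14 = 106/7 ≈ 15.143)
Y(x) = -17
R/1453 - 4106/Y(G) = 2135/1453 - 4106/(-17) = 2135*(1/1453) - 4106*(-1/17) = 2135/1453 + 4106/17 = 6002313/24701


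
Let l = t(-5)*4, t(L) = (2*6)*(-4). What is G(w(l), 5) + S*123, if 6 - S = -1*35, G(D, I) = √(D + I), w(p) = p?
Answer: 5043 + I*√187 ≈ 5043.0 + 13.675*I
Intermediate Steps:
t(L) = -48 (t(L) = 12*(-4) = -48)
l = -192 (l = -48*4 = -192)
S = 41 (S = 6 - (-1)*35 = 6 - 1*(-35) = 6 + 35 = 41)
G(w(l), 5) + S*123 = √(-192 + 5) + 41*123 = √(-187) + 5043 = I*√187 + 5043 = 5043 + I*√187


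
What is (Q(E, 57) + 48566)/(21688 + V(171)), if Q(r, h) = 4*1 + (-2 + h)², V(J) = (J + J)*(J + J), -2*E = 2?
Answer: 3035/8156 ≈ 0.37212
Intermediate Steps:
E = -1 (E = -½*2 = -1)
V(J) = 4*J² (V(J) = (2*J)*(2*J) = 4*J²)
Q(r, h) = 4 + (-2 + h)²
(Q(E, 57) + 48566)/(21688 + V(171)) = ((4 + (-2 + 57)²) + 48566)/(21688 + 4*171²) = ((4 + 55²) + 48566)/(21688 + 4*29241) = ((4 + 3025) + 48566)/(21688 + 116964) = (3029 + 48566)/138652 = 51595*(1/138652) = 3035/8156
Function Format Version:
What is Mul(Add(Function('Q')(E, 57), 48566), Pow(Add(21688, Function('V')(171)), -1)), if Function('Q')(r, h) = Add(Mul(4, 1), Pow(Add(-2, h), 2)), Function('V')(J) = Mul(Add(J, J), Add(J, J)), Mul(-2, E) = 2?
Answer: Rational(3035, 8156) ≈ 0.37212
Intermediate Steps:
E = -1 (E = Mul(Rational(-1, 2), 2) = -1)
Function('V')(J) = Mul(4, Pow(J, 2)) (Function('V')(J) = Mul(Mul(2, J), Mul(2, J)) = Mul(4, Pow(J, 2)))
Function('Q')(r, h) = Add(4, Pow(Add(-2, h), 2))
Mul(Add(Function('Q')(E, 57), 48566), Pow(Add(21688, Function('V')(171)), -1)) = Mul(Add(Add(4, Pow(Add(-2, 57), 2)), 48566), Pow(Add(21688, Mul(4, Pow(171, 2))), -1)) = Mul(Add(Add(4, Pow(55, 2)), 48566), Pow(Add(21688, Mul(4, 29241)), -1)) = Mul(Add(Add(4, 3025), 48566), Pow(Add(21688, 116964), -1)) = Mul(Add(3029, 48566), Pow(138652, -1)) = Mul(51595, Rational(1, 138652)) = Rational(3035, 8156)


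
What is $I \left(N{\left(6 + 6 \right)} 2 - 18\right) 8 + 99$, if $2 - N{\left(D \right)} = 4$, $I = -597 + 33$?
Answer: $99363$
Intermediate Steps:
$I = -564$
$N{\left(D \right)} = -2$ ($N{\left(D \right)} = 2 - 4 = -2$)
$I \left(N{\left(6 + 6 \right)} 2 - 18\right) 8 + 99 = - 564 \left(\left(-2\right) 2 - 18\right) 8 + 99 = - 564 \left(-4 - 18\right) 8 + 99 = - 564 \left(\left(-22\right) 8\right) + 99 = \left(-564\right) \left(-176\right) + 99 = 99264 + 99 = 99363$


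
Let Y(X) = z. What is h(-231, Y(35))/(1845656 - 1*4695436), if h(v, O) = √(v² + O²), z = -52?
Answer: -√56065/2849780 ≈ -8.3087e-5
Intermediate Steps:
Y(X) = -52
h(v, O) = √(O² + v²)
h(-231, Y(35))/(1845656 - 1*4695436) = √((-52)² + (-231)²)/(1845656 - 1*4695436) = √(2704 + 53361)/(1845656 - 4695436) = √56065/(-2849780) = √56065*(-1/2849780) = -√56065/2849780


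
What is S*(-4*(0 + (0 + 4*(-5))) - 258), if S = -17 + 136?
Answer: -21182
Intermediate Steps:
S = 119
S*(-4*(0 + (0 + 4*(-5))) - 258) = 119*(-4*(0 + (0 + 4*(-5))) - 258) = 119*(-4*(0 + (0 - 20)) - 258) = 119*(-4*(0 - 20) - 258) = 119*(-4*(-20) - 258) = 119*(80 - 258) = 119*(-178) = -21182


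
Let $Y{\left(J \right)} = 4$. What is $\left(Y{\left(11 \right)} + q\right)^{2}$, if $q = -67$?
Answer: $3969$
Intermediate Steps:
$\left(Y{\left(11 \right)} + q\right)^{2} = \left(4 - 67\right)^{2} = \left(-63\right)^{2} = 3969$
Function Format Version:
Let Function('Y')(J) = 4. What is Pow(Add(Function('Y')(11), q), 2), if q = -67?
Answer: 3969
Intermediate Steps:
Pow(Add(Function('Y')(11), q), 2) = Pow(Add(4, -67), 2) = Pow(-63, 2) = 3969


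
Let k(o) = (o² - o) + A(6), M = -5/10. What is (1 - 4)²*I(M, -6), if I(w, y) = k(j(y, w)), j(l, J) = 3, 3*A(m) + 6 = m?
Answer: 54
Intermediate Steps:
M = -½ (M = -5*⅒ = -½ ≈ -0.50000)
A(m) = -2 + m/3
k(o) = o² - o (k(o) = (o² - o) + (-2 + (⅓)*6) = (o² - o) + (-2 + 2) = (o² - o) + 0 = o² - o)
I(w, y) = 6 (I(w, y) = 3*(-1 + 3) = 3*2 = 6)
(1 - 4)²*I(M, -6) = (1 - 4)²*6 = (-3)²*6 = 9*6 = 54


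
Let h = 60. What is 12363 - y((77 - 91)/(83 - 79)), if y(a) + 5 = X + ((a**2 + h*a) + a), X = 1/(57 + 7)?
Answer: 804431/64 ≈ 12569.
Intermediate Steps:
X = 1/64 ≈ 0.015625
y(a) = -319/64 + a**2 + 61*a (y(a) = -5 + (1/64 + ((a**2 + 60*a) + a)) = -5 + (1/64 + (a**2 + 61*a)) = -5 + (1/64 + a**2 + 61*a) = -319/64 + a**2 + 61*a)
12363 - y((77 - 91)/(83 - 79)) = 12363 - (-319/64 + ((77 - 91)/(83 - 79))**2 + 61*((77 - 91)/(83 - 79))) = 12363 - (-319/64 + (-14/4)**2 + 61*(-14/4)) = 12363 - (-319/64 + (-14*1/4)**2 + 61*(-14*1/4)) = 12363 - (-319/64 + (-7/2)**2 + 61*(-7/2)) = 12363 - (-319/64 + 49/4 - 427/2) = 12363 - 1*(-13199/64) = 12363 + 13199/64 = 804431/64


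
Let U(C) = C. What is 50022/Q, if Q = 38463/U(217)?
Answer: 3618258/12821 ≈ 282.21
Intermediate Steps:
Q = 38463/217 ≈ 177.25
50022/Q = 50022/(38463/217) = 50022*(217/38463) = 3618258/12821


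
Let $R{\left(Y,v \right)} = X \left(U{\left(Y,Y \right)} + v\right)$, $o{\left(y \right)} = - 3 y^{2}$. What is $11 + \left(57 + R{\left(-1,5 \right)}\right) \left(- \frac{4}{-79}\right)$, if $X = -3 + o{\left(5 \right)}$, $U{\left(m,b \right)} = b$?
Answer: $- \frac{151}{79} \approx -1.9114$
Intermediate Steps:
$X = -78$ ($X = -3 - 3 \cdot 5^{2} = -3 - 75 = -78$)
$R{\left(Y,v \right)} = - 78 Y - 78 v$ ($R{\left(Y,v \right)} = - 78 \left(Y + v\right) = - 78 Y - 78 v$)
$11 + \left(57 + R{\left(-1,5 \right)}\right) \left(- \frac{4}{-79}\right) = 11 + \left(57 - 312\right) \left(- \frac{4}{-79}\right) = 11 + \left(57 + \left(78 - 390\right)\right) \left(\left(-4\right) \left(- \frac{1}{79}\right)\right) = 11 + \left(57 - 312\right) \frac{4}{79} = 11 - \frac{1020}{79} = - \frac{151}{79}$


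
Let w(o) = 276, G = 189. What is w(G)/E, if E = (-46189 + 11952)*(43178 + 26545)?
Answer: -92/795702117 ≈ -1.1562e-7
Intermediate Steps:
E = -2387106351 (E = -34237*69723 = -2387106351)
w(G)/E = 276/(-2387106351) = 276*(-1/2387106351) = -92/795702117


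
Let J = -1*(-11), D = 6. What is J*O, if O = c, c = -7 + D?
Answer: -11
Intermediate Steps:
c = -1 (c = -7 + 6 = -1)
O = -1
J = 11
J*O = 11*(-1) = -11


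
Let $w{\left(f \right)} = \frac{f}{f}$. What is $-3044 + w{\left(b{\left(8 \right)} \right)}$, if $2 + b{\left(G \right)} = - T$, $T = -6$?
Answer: $-3043$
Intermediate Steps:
$b{\left(G \right)} = 4$ ($b{\left(G \right)} = -2 - -6 = -2 + 6 = 4$)
$w{\left(f \right)} = 1$
$-3044 + w{\left(b{\left(8 \right)} \right)} = -3044 + 1 = -3043$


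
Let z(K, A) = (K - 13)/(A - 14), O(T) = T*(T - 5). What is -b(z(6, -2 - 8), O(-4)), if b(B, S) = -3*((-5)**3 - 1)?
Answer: -378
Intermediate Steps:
O(T) = T*(-5 + T)
z(K, A) = (-13 + K)/(-14 + A)
b(B, S) = 378 (b(B, S) = -3*(-125 - 1) = -3*(-126) = 378)
-b(z(6, -2 - 8), O(-4)) = -1*378 = -378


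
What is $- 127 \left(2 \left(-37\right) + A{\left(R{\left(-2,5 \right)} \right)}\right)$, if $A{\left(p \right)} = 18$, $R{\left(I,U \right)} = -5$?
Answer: $7112$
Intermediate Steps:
$- 127 \left(2 \left(-37\right) + A{\left(R{\left(-2,5 \right)} \right)}\right) = - 127 \left(2 \left(-37\right) + 18\right) = - 127 \left(-74 + 18\right) = \left(-127\right) \left(-56\right) = 7112$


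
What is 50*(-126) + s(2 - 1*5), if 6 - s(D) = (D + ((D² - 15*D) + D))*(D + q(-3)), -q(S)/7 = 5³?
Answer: 35850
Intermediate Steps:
q(S) = -875 (q(S) = -7*5³ = -7*125 = -875)
s(D) = 6 - (-875 + D)*(D² - 13*D) (s(D) = 6 - (D + ((D² - 15*D) + D))*(D - 875) = 6 - (D + (D² - 14*D))*(-875 + D) = 6 - (D² - 13*D)*(-875 + D) = 6 - (-875 + D)*(D² - 13*D))
50*(-126) + s(2 - 1*5) = 50*(-126) + (6 - (2 - 1*5)³ - 11375*(2 - 1*5) + 888*(2 - 1*5)²) = -6300 + (6 - (2 - 5)³ - 11375*(2 - 5) + 888*(2 - 5)²) = -6300 + (6 - 1*(-3)³ - 11375*(-3) + 888*(-3)²) = -6300 + (6 - 1*(-27) + 34125 + 888*9) = -6300 + (6 + 27 + 34125 + 7992) = -6300 + 42150 = 35850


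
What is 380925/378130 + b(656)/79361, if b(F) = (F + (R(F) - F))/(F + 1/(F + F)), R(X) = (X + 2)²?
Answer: 5246689588498073/5165548469065578 ≈ 1.0157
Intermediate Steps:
R(X) = (2 + X)²
b(F) = (2 + F)²/(F + 1/(2*F)) (b(F) = (F + ((2 + F)² - F))/(F + 1/(F + F)) = (2 + F)²/(F + 1/(2*F)))
380925/378130 + b(656)/79361 = 380925/378130 + (2*656*(2 + 656)²/(1 + 2*656²))/79361 = 380925*(1/378130) + (2*656*658²/(1 + 2*430336))*(1/79361) = 76185/75626 + (2*656*432964/(1 + 860672))*(1/79361) = 76185/75626 + (2*656*432964/860673)*(1/79361) = 76185/75626 + (2*656*(1/860673)*432964)*(1/79361) = 76185/75626 + (568048768/860673)*(1/79361) = 76185/75626 + 568048768/68303869953 = 5246689588498073/5165548469065578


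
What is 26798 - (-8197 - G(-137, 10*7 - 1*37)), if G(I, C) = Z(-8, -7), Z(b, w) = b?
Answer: 34987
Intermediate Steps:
G(I, C) = -8
26798 - (-8197 - G(-137, 10*7 - 1*37)) = 26798 - (-8197 - 1*(-8)) = 26798 - (-8197 + 8) = 26798 - 1*(-8189) = 26798 + 8189 = 34987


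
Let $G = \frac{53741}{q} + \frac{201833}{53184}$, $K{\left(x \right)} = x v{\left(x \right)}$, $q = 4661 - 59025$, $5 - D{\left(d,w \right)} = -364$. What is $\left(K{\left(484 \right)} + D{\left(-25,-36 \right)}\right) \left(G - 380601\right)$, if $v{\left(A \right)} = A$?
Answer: $- \frac{64546607107064778625}{722823744} \approx -8.9298 \cdot 10^{10}$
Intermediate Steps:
$D{\left(d,w \right)} = 369$ ($D{\left(d,w \right)} = 5 - -364 = 5 + 364 = 369$)
$q = -54364$ ($q = 4661 - 59025 = -54364$)
$K{\left(x \right)} = x^{2}$ ($K{\left(x \right)} = x x = x^{2}$)
$G = \frac{2028571967}{722823744}$ ($G = \frac{53741}{-54364} + \frac{201833}{53184} = 53741 \left(- \frac{1}{54364}\right) + 201833 \cdot \frac{1}{53184} = - \frac{53741}{54364} + \frac{201833}{53184} = \frac{2028571967}{722823744} \approx 2.8065$)
$\left(K{\left(484 \right)} + D{\left(-25,-36 \right)}\right) \left(G - 380601\right) = \left(484^{2} + 369\right) \left(\frac{2028571967}{722823744} - 380601\right) = \left(234256 + 369\right) \left(- \frac{275105411218177}{722823744}\right) = 234625 \left(- \frac{275105411218177}{722823744}\right) = - \frac{64546607107064778625}{722823744}$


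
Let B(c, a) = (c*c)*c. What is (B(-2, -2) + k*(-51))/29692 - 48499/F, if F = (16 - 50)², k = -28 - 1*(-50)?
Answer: -360334647/8580988 ≈ -41.992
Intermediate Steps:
k = 22 (k = -28 + 50 = 22)
B(c, a) = c³ (B(c, a) = c²*c = c³)
F = 1156 (F = (-34)² = 1156)
(B(-2, -2) + k*(-51))/29692 - 48499/F = ((-2)³ + 22*(-51))/29692 - 48499/1156 = (-8 - 1122)*(1/29692) - 48499*1/1156 = -1130*1/29692 - 48499/1156 = -565/14846 - 48499/1156 = -360334647/8580988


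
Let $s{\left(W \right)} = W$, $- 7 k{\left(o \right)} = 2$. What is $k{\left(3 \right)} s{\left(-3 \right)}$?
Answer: $\frac{6}{7} \approx 0.85714$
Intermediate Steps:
$k{\left(o \right)} = - \frac{2}{7}$ ($k{\left(o \right)} = \left(- \frac{1}{7}\right) 2 = - \frac{2}{7}$)
$k{\left(3 \right)} s{\left(-3 \right)} = \left(- \frac{2}{7}\right) \left(-3\right) = \frac{6}{7}$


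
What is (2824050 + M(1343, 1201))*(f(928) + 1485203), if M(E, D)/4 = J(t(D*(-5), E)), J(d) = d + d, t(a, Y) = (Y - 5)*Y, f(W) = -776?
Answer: 25531434843894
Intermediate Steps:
t(a, Y) = Y*(-5 + Y) (t(a, Y) = (-5 + Y)*Y = Y*(-5 + Y))
J(d) = 2*d
M(E, D) = 8*E*(-5 + E) (M(E, D) = 4*(2*(E*(-5 + E))) = 4*(2*E*(-5 + E)) = 8*E*(-5 + E))
(2824050 + M(1343, 1201))*(f(928) + 1485203) = (2824050 + 8*1343*(-5 + 1343))*(-776 + 1485203) = (2824050 + 8*1343*1338)*1484427 = (2824050 + 14375472)*1484427 = 17199522*1484427 = 25531434843894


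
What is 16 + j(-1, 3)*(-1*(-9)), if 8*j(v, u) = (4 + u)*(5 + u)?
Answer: 79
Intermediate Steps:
j(v, u) = (4 + u)*(5 + u)/8 (j(v, u) = ((4 + u)*(5 + u))/8 = (4 + u)*(5 + u)/8)
16 + j(-1, 3)*(-1*(-9)) = 16 + (5/2 + (⅛)*3² + (9/8)*3)*(-1*(-9)) = 16 + (5/2 + (⅛)*9 + 27/8)*9 = 16 + (5/2 + 9/8 + 27/8)*9 = 16 + 7*9 = 16 + 63 = 79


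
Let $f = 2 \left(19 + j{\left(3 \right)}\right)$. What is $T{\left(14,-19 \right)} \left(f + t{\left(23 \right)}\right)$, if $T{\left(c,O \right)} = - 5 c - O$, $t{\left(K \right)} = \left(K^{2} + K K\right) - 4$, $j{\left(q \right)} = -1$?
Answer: $-55590$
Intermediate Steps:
$t{\left(K \right)} = -4 + 2 K^{2}$ ($t{\left(K \right)} = \left(K^{2} + K^{2}\right) - 4 = 2 K^{2} - 4 = -4 + 2 K^{2}$)
$f = 36$ ($f = 2 \left(19 - 1\right) = 2 \cdot 18 = 36$)
$T{\left(c,O \right)} = - O - 5 c$
$T{\left(14,-19 \right)} \left(f + t{\left(23 \right)}\right) = \left(\left(-1\right) \left(-19\right) - 70\right) \left(36 - \left(4 - 2 \cdot 23^{2}\right)\right) = \left(19 - 70\right) \left(36 + \left(-4 + 2 \cdot 529\right)\right) = - 51 \left(36 + \left(-4 + 1058\right)\right) = - 51 \left(36 + 1054\right) = \left(-51\right) 1090 = -55590$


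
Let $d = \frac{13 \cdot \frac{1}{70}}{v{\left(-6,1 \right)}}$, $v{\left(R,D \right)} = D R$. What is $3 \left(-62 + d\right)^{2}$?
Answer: $\frac{678758809}{58800} \approx 11544.0$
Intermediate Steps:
$d = - \frac{13}{420}$ ($d = \frac{13 \cdot \frac{1}{70}}{1 \left(-6\right)} = \frac{13 \cdot \frac{1}{70}}{-6} = \frac{13}{70} \left(- \frac{1}{6}\right) = - \frac{13}{420} \approx -0.030952$)
$3 \left(-62 + d\right)^{2} = 3 \left(-62 - \frac{13}{420}\right)^{2} = 3 \left(- \frac{26053}{420}\right)^{2} = 3 \cdot \frac{678758809}{176400} = \frac{678758809}{58800}$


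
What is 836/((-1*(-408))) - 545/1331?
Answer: 222589/135762 ≈ 1.6396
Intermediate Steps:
836/((-1*(-408))) - 545/1331 = 836/408 - 545*1/1331 = 836*(1/408) - 545/1331 = 209/102 - 545/1331 = 222589/135762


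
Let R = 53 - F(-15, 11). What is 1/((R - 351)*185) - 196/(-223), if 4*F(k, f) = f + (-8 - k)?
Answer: 21936854/24959275 ≈ 0.87891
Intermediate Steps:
F(k, f) = -2 - k/4 + f/4 (F(k, f) = (f + (-8 - k))/4 = (-8 + f - k)/4 = -2 - k/4 + f/4)
R = 97/2 (R = 53 - (-2 - ¼*(-15) + (¼)*11) = 53 - (-2 + 15/4 + 11/4) = 53 - 1*9/2 = 53 - 9/2 = 97/2 ≈ 48.500)
1/((R - 351)*185) - 196/(-223) = 1/((97/2 - 351)*185) - 196/(-223) = (1/185)/(-605/2) - 196*(-1/223) = -2/605*1/185 + 196/223 = -2/111925 + 196/223 = 21936854/24959275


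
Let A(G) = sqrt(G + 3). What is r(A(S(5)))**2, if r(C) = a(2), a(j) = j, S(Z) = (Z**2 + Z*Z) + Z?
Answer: 4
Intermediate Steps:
S(Z) = Z + 2*Z**2 (S(Z) = (Z**2 + Z**2) + Z = 2*Z**2 + Z = Z + 2*Z**2)
A(G) = sqrt(3 + G)
r(C) = 2
r(A(S(5)))**2 = 2**2 = 4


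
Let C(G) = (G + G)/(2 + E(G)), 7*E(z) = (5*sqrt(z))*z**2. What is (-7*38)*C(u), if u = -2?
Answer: 26068/249 - 37240*I*sqrt(2)/249 ≈ 104.69 - 211.51*I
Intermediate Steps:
E(z) = 5*z**(5/2)/7 (E(z) = ((5*sqrt(z))*z**2)/7 = (5*z**(5/2))/7 = 5*z**(5/2)/7)
C(G) = 2*G/(2 + 5*G**(5/2)/7) (C(G) = (G + G)/(2 + 5*G**(5/2)/7) = (2*G)/(2 + 5*G**(5/2)/7) = 2*G/(2 + 5*G**(5/2)/7))
(-7*38)*C(u) = (-7*38)*(14*(-2)/(14 + 5*(-2)**(5/2))) = -3724*(-2)/(14 + 5*(4*I*sqrt(2))) = -3724*(-2)/(14 + 20*I*sqrt(2)) = -(-7448)/(14 + 20*I*sqrt(2)) = 7448/(14 + 20*I*sqrt(2))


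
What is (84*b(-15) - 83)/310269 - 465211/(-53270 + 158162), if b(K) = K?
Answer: -48160473905/10848245316 ≈ -4.4395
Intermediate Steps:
(84*b(-15) - 83)/310269 - 465211/(-53270 + 158162) = (84*(-15) - 83)/310269 - 465211/(-53270 + 158162) = (-1260 - 83)*(1/310269) - 465211/104892 = -1343*1/310269 - 465211*1/104892 = -1343/310269 - 465211/104892 = -48160473905/10848245316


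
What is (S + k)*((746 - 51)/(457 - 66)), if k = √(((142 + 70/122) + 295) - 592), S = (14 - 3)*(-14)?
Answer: -107030/391 + 1390*I*√143655/23851 ≈ -273.73 + 22.089*I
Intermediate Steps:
S = -154 (S = 11*(-14) = -154)
k = 2*I*√143655/61 (k = √(((142 + 70*(1/122)) + 295) - 592) = √(((142 + 35/61) + 295) - 592) = √((8697/61 + 295) - 592) = √(26692/61 - 592) = √(-9420/61) = 2*I*√143655/61 ≈ 12.427*I)
(S + k)*((746 - 51)/(457 - 66)) = (-154 + 2*I*√143655/61)*((746 - 51)/(457 - 66)) = (-154 + 2*I*√143655/61)*(695/391) = -107030/391 + 1390*I*√143655/23851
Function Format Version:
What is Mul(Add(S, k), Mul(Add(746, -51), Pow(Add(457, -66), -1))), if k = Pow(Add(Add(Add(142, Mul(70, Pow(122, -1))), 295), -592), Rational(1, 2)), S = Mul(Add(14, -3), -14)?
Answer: Add(Rational(-107030, 391), Mul(Rational(1390, 23851), I, Pow(143655, Rational(1, 2)))) ≈ Add(-273.73, Mul(22.089, I))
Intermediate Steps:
S = -154 (S = Mul(11, -14) = -154)
k = Mul(Rational(2, 61), I, Pow(143655, Rational(1, 2))) (k = Pow(Add(Add(Add(142, Mul(70, Rational(1, 122))), 295), -592), Rational(1, 2)) = Pow(Add(Add(Add(142, Rational(35, 61)), 295), -592), Rational(1, 2)) = Pow(Add(Add(Rational(8697, 61), 295), -592), Rational(1, 2)) = Pow(Add(Rational(26692, 61), -592), Rational(1, 2)) = Pow(Rational(-9420, 61), Rational(1, 2)) = Mul(Rational(2, 61), I, Pow(143655, Rational(1, 2))) ≈ Mul(12.427, I))
Mul(Add(S, k), Mul(Add(746, -51), Pow(Add(457, -66), -1))) = Mul(Add(-154, Mul(Rational(2, 61), I, Pow(143655, Rational(1, 2)))), Mul(Add(746, -51), Pow(Add(457, -66), -1))) = Mul(Add(-154, Mul(Rational(2, 61), I, Pow(143655, Rational(1, 2)))), Mul(695, Pow(391, -1))) = Mul(Add(-154, Mul(Rational(2, 61), I, Pow(143655, Rational(1, 2)))), Mul(695, Rational(1, 391))) = Mul(Add(-154, Mul(Rational(2, 61), I, Pow(143655, Rational(1, 2)))), Rational(695, 391)) = Add(Rational(-107030, 391), Mul(Rational(1390, 23851), I, Pow(143655, Rational(1, 2))))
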